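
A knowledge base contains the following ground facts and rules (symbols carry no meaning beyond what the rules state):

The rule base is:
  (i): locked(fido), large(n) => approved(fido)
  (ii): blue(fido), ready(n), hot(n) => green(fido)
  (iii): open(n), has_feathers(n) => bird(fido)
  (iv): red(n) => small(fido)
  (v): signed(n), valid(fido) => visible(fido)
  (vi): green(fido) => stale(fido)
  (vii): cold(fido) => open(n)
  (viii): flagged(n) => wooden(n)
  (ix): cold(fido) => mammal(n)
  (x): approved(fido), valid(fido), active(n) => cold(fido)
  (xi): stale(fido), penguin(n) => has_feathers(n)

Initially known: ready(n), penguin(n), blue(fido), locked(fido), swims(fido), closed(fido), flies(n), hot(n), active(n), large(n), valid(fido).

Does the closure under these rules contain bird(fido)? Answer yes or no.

Round 1: (i) [locked(fido), large(n) => approved(fido)]; (ii) [blue(fido), ready(n), hot(n) => green(fido)]. New: approved(fido), green(fido).
Round 2: (vi) [green(fido) => stale(fido)]; (x) [approved(fido), valid(fido), active(n) => cold(fido)]. New: stale(fido), cold(fido).
Round 3: (vii) [cold(fido) => open(n)]; (ix) [cold(fido) => mammal(n)]; (xi) [stale(fido), penguin(n) => has_feathers(n)]. New: open(n), mammal(n), has_feathers(n).
Round 4: (iii) [open(n), has_feathers(n) => bird(fido)]. New: bird(fido).
bird(fido) appears in round 4, so it is derivable.

yes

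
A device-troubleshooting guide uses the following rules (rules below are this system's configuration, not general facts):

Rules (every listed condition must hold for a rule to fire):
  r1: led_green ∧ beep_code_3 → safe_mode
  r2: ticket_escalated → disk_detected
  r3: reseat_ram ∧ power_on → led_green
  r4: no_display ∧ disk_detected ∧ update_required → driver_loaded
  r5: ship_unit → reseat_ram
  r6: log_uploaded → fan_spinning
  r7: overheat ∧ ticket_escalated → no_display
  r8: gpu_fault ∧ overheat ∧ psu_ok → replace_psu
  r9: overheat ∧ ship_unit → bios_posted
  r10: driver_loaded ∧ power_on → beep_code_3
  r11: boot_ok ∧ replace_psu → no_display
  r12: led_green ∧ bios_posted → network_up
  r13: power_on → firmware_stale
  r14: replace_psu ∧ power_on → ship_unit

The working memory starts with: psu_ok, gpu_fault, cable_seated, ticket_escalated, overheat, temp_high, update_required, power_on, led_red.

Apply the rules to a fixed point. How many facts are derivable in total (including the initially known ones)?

21

Round 1 — r2, r7, r8, r13, derive disk_detected, no_display, replace_psu, firmware_stale.
Round 2 — r4, r14, derive driver_loaded, ship_unit.
Round 3 — r5, r9, r10, derive reseat_ram, bios_posted, beep_code_3.
Round 4 — r3, derive led_green.
Round 5 — r1, r12, derive safe_mode, network_up.
Closure: {beep_code_3, bios_posted, cable_seated, disk_detected, driver_loaded, firmware_stale, gpu_fault, led_green, led_red, network_up, no_display, overheat, power_on, psu_ok, replace_psu, reseat_ram, safe_mode, ship_unit, temp_high, ticket_escalated, update_required} — 21 facts.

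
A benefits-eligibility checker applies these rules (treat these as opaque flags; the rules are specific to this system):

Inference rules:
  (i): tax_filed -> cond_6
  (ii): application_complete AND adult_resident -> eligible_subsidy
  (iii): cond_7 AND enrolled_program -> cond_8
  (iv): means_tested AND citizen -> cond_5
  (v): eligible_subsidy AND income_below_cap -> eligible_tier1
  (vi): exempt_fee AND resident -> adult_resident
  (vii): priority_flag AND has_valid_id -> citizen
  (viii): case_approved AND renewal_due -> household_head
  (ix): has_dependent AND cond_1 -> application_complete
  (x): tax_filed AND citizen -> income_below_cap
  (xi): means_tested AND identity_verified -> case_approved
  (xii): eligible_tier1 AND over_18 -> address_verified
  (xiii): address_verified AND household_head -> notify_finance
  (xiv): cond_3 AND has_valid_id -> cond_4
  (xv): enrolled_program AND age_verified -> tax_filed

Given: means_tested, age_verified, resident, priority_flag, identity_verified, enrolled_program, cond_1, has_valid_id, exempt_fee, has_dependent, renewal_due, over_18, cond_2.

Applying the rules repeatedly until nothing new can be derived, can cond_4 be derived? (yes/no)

[1] (vi) [exempt_fee AND resident -> adult_resident]; (vii) [priority_flag AND has_valid_id -> citizen]; (ix) [has_dependent AND cond_1 -> application_complete]; (xi) [means_tested AND identity_verified -> case_approved]; (xv) [enrolled_program AND age_verified -> tax_filed]. ⇒ new: adult_resident, citizen, application_complete, case_approved, tax_filed.
[2] (i) [tax_filed -> cond_6]; (ii) [application_complete AND adult_resident -> eligible_subsidy]; (iv) [means_tested AND citizen -> cond_5]; (viii) [case_approved AND renewal_due -> household_head]; (x) [tax_filed AND citizen -> income_below_cap]. ⇒ new: cond_6, eligible_subsidy, cond_5, household_head, income_below_cap.
[3] (v) [eligible_subsidy AND income_below_cap -> eligible_tier1]. ⇒ new: eligible_tier1.
[4] (xii) [eligible_tier1 AND over_18 -> address_verified]. ⇒ new: address_verified.
[5] (xiii) [address_verified AND household_head -> notify_finance]. ⇒ new: notify_finance.
Fixed point reached. cond_4 is concluded only by (xiv); (xiv) needs cond_3 (never derived).

no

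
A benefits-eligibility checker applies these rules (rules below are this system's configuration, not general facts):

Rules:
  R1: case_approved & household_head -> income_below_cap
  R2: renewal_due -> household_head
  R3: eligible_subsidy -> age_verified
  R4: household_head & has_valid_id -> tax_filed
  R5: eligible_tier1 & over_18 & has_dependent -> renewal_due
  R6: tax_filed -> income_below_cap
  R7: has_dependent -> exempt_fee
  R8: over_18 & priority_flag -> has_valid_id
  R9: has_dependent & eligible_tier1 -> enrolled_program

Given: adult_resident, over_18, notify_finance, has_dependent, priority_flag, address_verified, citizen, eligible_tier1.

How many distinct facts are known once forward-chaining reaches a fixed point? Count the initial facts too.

15

Round 1 fires R5, R7, R8, R9, giving renewal_due, exempt_fee, has_valid_id, enrolled_program.
Round 2 fires R2, giving household_head.
Round 3 fires R4, giving tax_filed.
Round 4 fires R6, giving income_below_cap.
Closure: {address_verified, adult_resident, citizen, eligible_tier1, enrolled_program, exempt_fee, has_dependent, has_valid_id, household_head, income_below_cap, notify_finance, over_18, priority_flag, renewal_due, tax_filed} — 15 facts.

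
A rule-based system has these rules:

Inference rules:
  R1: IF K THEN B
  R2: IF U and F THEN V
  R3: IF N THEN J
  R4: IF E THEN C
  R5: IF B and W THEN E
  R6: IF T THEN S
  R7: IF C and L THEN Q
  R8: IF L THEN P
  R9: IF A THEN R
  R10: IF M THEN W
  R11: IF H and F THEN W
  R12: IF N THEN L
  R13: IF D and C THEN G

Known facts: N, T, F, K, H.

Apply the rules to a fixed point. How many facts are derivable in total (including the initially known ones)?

14

Round 1 — R1, R3, R6, R11, R12, derive B, J, S, W, L.
Round 2 — R5, R8, derive E, P.
Round 3 — R4, derive C.
Round 4 — R7, derive Q.
Closure: {B, C, E, F, H, J, K, L, N, P, Q, S, T, W} — 14 facts.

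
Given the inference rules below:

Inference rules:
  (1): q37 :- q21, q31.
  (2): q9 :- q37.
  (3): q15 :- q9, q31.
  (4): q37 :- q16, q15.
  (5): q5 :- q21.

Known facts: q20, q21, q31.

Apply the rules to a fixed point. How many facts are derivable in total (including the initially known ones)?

Round 1: (1) [q37 :- q21, q31.]; (5) [q5 :- q21.]. New: q37, q5.
Round 2: (2) [q9 :- q37.]. New: q9.
Round 3: (3) [q15 :- q9, q31.]. New: q15.
Closure: {q15, q20, q21, q31, q37, q5, q9} — 7 facts.

7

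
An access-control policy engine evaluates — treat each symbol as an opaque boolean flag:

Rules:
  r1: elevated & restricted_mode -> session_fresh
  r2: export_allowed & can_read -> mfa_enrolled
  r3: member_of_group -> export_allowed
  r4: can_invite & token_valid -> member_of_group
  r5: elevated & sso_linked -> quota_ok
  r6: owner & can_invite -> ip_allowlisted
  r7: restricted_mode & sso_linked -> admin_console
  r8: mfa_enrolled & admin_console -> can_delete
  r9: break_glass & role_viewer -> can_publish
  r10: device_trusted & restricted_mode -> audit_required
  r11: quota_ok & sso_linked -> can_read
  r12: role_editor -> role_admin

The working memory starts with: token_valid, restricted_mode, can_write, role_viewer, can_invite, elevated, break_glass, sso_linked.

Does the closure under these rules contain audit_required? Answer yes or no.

no

Round 1: r1 [elevated & restricted_mode -> session_fresh]; r4 [can_invite & token_valid -> member_of_group]; r5 [elevated & sso_linked -> quota_ok]; r7 [restricted_mode & sso_linked -> admin_console]; r9 [break_glass & role_viewer -> can_publish]. New: session_fresh, member_of_group, quota_ok, admin_console, can_publish.
Round 2: r3 [member_of_group -> export_allowed]; r11 [quota_ok & sso_linked -> can_read]. New: export_allowed, can_read.
Round 3: r2 [export_allowed & can_read -> mfa_enrolled]. New: mfa_enrolled.
Round 4: r8 [mfa_enrolled & admin_console -> can_delete]. New: can_delete.
Fixed point reached. audit_required is concluded only by r10; r10 needs device_trusted (never derived).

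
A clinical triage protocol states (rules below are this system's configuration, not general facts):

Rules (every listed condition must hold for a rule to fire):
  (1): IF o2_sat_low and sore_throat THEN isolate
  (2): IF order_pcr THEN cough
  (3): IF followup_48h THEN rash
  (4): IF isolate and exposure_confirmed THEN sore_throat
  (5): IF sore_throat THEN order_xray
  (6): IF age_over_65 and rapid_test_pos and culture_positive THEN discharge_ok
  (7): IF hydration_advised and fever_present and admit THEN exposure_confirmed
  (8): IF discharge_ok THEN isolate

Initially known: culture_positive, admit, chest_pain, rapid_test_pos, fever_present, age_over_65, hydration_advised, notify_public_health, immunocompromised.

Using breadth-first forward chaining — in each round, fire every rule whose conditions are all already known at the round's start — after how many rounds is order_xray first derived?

4

Round 1: (6) [IF age_over_65 and rapid_test_pos and culture_positive THEN discharge_ok]; (7) [IF hydration_advised and fever_present and admit THEN exposure_confirmed]. Adds discharge_ok, exposure_confirmed.
Round 2: (8) [IF discharge_ok THEN isolate]. Adds isolate.
Round 3: (4) [IF isolate and exposure_confirmed THEN sore_throat]. Adds sore_throat.
Round 4: (5) [IF sore_throat THEN order_xray]. Adds order_xray.
order_xray first appears in round 4.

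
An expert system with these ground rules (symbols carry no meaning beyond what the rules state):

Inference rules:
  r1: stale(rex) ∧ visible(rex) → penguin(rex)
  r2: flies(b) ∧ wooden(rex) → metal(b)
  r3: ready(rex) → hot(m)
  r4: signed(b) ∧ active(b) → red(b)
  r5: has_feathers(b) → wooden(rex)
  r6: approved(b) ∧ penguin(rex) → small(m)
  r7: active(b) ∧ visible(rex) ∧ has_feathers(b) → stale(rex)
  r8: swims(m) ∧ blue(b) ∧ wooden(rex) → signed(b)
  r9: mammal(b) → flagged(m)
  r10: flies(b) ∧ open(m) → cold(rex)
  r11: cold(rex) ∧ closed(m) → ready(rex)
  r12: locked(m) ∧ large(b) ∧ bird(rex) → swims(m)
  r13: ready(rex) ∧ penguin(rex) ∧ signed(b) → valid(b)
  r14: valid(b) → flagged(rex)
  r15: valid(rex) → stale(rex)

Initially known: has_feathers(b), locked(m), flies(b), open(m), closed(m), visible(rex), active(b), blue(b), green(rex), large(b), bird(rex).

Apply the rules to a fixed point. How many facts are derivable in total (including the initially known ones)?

Round 1 fires r5, r7, r10, r12, giving wooden(rex), stale(rex), cold(rex), swims(m).
Round 2 fires r1, r2, r8, r11, giving penguin(rex), metal(b), signed(b), ready(rex).
Round 3 fires r3, r4, r13, giving hot(m), red(b), valid(b).
Round 4 fires r14, giving flagged(rex).
Closure: {active(b), bird(rex), blue(b), closed(m), cold(rex), flagged(rex), flies(b), green(rex), has_feathers(b), hot(m), large(b), locked(m), metal(b), open(m), penguin(rex), ready(rex), red(b), signed(b), stale(rex), swims(m), valid(b), visible(rex), wooden(rex)} — 23 facts.

23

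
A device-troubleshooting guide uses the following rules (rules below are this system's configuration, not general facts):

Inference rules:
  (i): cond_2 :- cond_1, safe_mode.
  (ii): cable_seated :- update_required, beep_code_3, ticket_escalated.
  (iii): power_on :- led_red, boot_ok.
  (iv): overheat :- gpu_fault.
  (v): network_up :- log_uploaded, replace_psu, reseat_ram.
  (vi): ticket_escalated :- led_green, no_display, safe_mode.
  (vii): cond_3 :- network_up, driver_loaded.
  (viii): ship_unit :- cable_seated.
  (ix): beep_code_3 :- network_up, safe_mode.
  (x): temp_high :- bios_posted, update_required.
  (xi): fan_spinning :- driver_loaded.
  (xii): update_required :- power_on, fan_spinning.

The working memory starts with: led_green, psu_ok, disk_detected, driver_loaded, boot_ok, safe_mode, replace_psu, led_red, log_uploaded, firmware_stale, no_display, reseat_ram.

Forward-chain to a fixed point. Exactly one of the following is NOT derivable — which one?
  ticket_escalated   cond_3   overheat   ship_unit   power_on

overheat

Round 1: (iii) [power_on :- led_red, boot_ok.]; (v) [network_up :- log_uploaded, replace_psu, reseat_ram.]; (vi) [ticket_escalated :- led_green, no_display, safe_mode.]; (xi) [fan_spinning :- driver_loaded.]. Adds power_on, network_up, ticket_escalated, fan_spinning.
Round 2: (vii) [cond_3 :- network_up, driver_loaded.]; (ix) [beep_code_3 :- network_up, safe_mode.]; (xii) [update_required :- power_on, fan_spinning.]. Adds cond_3, beep_code_3, update_required.
Round 3: (ii) [cable_seated :- update_required, beep_code_3, ticket_escalated.]. Adds cable_seated.
Round 4: (viii) [ship_unit :- cable_seated.]. Adds ship_unit.
Derived: power_on (round 1), ticket_escalated (round 1), ship_unit (round 4), cond_3 (round 2). overheat never appears in any round.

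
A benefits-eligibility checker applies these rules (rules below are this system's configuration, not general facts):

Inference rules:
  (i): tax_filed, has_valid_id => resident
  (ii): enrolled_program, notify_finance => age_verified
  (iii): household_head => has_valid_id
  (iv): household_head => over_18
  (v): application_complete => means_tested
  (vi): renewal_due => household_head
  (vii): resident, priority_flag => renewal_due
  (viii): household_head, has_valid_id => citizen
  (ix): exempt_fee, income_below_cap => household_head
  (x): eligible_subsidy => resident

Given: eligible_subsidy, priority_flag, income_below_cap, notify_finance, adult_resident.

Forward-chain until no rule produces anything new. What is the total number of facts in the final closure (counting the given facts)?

11

[1] (x) [eligible_subsidy => resident]. ⇒ new: resident.
[2] (vii) [resident, priority_flag => renewal_due]. ⇒ new: renewal_due.
[3] (vi) [renewal_due => household_head]. ⇒ new: household_head.
[4] (iii) [household_head => has_valid_id]; (iv) [household_head => over_18]. ⇒ new: has_valid_id, over_18.
[5] (viii) [household_head, has_valid_id => citizen]. ⇒ new: citizen.
Closure: {adult_resident, citizen, eligible_subsidy, has_valid_id, household_head, income_below_cap, notify_finance, over_18, priority_flag, renewal_due, resident} — 11 facts.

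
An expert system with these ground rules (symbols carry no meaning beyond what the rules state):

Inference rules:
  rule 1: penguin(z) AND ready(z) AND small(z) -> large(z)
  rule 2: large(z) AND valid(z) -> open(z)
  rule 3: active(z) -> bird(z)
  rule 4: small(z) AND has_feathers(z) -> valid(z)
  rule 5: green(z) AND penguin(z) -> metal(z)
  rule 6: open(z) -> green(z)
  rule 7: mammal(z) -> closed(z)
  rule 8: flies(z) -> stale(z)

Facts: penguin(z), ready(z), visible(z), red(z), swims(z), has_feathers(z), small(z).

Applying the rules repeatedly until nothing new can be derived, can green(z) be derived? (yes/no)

yes

Round 1 fires rule 1, rule 4, giving large(z), valid(z).
Round 2 fires rule 2, giving open(z).
Round 3 fires rule 6, giving green(z).
Round 4 fires rule 5, giving metal(z).
green(z) appears in round 3, so it is derivable.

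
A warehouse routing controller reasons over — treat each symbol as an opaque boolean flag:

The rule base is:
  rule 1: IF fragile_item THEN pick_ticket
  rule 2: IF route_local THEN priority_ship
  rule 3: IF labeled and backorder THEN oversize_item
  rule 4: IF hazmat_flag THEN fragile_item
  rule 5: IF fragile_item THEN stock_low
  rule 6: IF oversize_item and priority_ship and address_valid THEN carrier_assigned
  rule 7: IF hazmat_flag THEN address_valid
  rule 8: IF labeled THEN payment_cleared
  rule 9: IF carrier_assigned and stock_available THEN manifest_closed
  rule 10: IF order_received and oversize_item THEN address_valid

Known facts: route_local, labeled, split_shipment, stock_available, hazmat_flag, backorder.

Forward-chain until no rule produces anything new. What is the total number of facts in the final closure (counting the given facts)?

15

Round 1 fires rule 2, rule 3, rule 4, rule 7, rule 8, giving priority_ship, oversize_item, fragile_item, address_valid, payment_cleared.
Round 2 fires rule 1, rule 5, rule 6, giving pick_ticket, stock_low, carrier_assigned.
Round 3 fires rule 9, giving manifest_closed.
Closure: {address_valid, backorder, carrier_assigned, fragile_item, hazmat_flag, labeled, manifest_closed, oversize_item, payment_cleared, pick_ticket, priority_ship, route_local, split_shipment, stock_available, stock_low} — 15 facts.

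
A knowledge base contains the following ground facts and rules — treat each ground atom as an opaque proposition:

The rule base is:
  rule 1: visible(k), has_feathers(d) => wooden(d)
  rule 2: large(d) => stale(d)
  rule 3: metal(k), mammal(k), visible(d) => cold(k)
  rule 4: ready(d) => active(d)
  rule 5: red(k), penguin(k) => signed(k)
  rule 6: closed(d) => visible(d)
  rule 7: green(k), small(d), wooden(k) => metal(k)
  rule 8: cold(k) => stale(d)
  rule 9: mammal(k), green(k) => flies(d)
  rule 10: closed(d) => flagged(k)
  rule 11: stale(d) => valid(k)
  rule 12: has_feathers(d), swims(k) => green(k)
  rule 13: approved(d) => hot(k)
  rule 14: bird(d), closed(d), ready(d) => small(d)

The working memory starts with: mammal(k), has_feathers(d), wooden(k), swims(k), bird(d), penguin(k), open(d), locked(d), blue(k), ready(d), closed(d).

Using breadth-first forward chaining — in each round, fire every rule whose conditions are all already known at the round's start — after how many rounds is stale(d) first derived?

[1] rule 4 [ready(d) => active(d)]; rule 6 [closed(d) => visible(d)]; rule 10 [closed(d) => flagged(k)]; rule 12 [has_feathers(d), swims(k) => green(k)]; rule 14 [bird(d), closed(d), ready(d) => small(d)]. ⇒ new: active(d), visible(d), flagged(k), green(k), small(d).
[2] rule 7 [green(k), small(d), wooden(k) => metal(k)]; rule 9 [mammal(k), green(k) => flies(d)]. ⇒ new: metal(k), flies(d).
[3] rule 3 [metal(k), mammal(k), visible(d) => cold(k)]. ⇒ new: cold(k).
[4] rule 8 [cold(k) => stale(d)]. ⇒ new: stale(d).
stale(d) first appears in round 4.

4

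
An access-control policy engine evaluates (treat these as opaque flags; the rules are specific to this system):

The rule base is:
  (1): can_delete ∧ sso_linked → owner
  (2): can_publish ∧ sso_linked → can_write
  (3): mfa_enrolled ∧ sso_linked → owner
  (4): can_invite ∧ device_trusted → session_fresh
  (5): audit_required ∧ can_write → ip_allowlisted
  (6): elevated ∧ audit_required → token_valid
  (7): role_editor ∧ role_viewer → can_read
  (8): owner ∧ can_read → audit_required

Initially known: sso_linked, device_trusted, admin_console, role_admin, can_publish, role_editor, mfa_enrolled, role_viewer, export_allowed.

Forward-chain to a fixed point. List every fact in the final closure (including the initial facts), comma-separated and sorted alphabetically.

Round 1: (2) [can_publish ∧ sso_linked → can_write]; (3) [mfa_enrolled ∧ sso_linked → owner]; (7) [role_editor ∧ role_viewer → can_read]. New: can_write, owner, can_read.
Round 2: (8) [owner ∧ can_read → audit_required]. New: audit_required.
Round 3: (5) [audit_required ∧ can_write → ip_allowlisted]. New: ip_allowlisted.

admin_console, audit_required, can_publish, can_read, can_write, device_trusted, export_allowed, ip_allowlisted, mfa_enrolled, owner, role_admin, role_editor, role_viewer, sso_linked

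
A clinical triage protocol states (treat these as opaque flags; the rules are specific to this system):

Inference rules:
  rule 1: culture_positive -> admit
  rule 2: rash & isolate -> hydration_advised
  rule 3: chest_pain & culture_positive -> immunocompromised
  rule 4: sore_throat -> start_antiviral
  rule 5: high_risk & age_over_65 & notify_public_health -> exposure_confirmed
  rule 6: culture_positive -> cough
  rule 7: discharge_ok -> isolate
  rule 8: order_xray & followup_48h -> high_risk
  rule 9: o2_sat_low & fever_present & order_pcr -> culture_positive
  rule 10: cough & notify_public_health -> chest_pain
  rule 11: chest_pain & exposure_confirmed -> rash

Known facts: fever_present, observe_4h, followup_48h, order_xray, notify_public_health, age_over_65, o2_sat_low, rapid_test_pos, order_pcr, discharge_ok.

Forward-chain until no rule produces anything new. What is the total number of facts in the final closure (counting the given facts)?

20

[1] rule 7 [discharge_ok -> isolate]; rule 8 [order_xray & followup_48h -> high_risk]; rule 9 [o2_sat_low & fever_present & order_pcr -> culture_positive]. ⇒ new: isolate, high_risk, culture_positive.
[2] rule 1 [culture_positive -> admit]; rule 5 [high_risk & age_over_65 & notify_public_health -> exposure_confirmed]; rule 6 [culture_positive -> cough]. ⇒ new: admit, exposure_confirmed, cough.
[3] rule 10 [cough & notify_public_health -> chest_pain]. ⇒ new: chest_pain.
[4] rule 3 [chest_pain & culture_positive -> immunocompromised]; rule 11 [chest_pain & exposure_confirmed -> rash]. ⇒ new: immunocompromised, rash.
[5] rule 2 [rash & isolate -> hydration_advised]. ⇒ new: hydration_advised.
Closure: {admit, age_over_65, chest_pain, cough, culture_positive, discharge_ok, exposure_confirmed, fever_present, followup_48h, high_risk, hydration_advised, immunocompromised, isolate, notify_public_health, o2_sat_low, observe_4h, order_pcr, order_xray, rapid_test_pos, rash} — 20 facts.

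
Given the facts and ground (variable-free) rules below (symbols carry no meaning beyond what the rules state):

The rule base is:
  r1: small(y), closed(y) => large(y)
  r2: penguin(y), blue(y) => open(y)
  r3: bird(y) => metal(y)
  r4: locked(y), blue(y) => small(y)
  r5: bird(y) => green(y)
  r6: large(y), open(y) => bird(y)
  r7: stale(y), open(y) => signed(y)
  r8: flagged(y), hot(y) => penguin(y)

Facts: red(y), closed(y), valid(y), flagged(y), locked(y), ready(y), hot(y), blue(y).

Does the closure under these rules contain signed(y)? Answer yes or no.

no

Round 1 — r4, r8, derive small(y), penguin(y).
Round 2 — r1, r2, derive large(y), open(y).
Round 3 — r6, derive bird(y).
Round 4 — r3, r5, derive metal(y), green(y).
Fixed point reached. signed(y) is concluded only by r7; r7 needs stale(y) (never derived).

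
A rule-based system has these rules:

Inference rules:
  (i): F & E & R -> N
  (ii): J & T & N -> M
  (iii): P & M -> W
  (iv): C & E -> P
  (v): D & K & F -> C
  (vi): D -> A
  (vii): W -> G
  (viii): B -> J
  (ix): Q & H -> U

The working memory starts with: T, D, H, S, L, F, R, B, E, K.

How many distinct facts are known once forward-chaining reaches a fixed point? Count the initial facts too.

18

Round 1: (i) [F & E & R -> N]; (v) [D & K & F -> C]; (vi) [D -> A]; (viii) [B -> J]. Adds N, C, A, J.
Round 2: (ii) [J & T & N -> M]; (iv) [C & E -> P]. Adds M, P.
Round 3: (iii) [P & M -> W]. Adds W.
Round 4: (vii) [W -> G]. Adds G.
Closure: {A, B, C, D, E, F, G, H, J, K, L, M, N, P, R, S, T, W} — 18 facts.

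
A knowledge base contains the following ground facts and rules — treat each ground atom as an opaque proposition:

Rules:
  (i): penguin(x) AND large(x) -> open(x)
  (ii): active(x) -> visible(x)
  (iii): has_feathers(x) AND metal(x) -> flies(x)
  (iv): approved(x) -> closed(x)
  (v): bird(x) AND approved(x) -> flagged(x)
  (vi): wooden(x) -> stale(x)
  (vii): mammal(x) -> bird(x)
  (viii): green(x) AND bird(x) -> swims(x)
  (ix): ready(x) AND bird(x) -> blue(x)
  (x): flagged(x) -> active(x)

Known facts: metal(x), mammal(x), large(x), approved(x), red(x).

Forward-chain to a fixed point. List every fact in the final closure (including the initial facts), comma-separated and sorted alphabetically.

active(x), approved(x), bird(x), closed(x), flagged(x), large(x), mammal(x), metal(x), red(x), visible(x)

Round 1: (iv) [approved(x) -> closed(x)]; (vii) [mammal(x) -> bird(x)]. Adds closed(x), bird(x).
Round 2: (v) [bird(x) AND approved(x) -> flagged(x)]. Adds flagged(x).
Round 3: (x) [flagged(x) -> active(x)]. Adds active(x).
Round 4: (ii) [active(x) -> visible(x)]. Adds visible(x).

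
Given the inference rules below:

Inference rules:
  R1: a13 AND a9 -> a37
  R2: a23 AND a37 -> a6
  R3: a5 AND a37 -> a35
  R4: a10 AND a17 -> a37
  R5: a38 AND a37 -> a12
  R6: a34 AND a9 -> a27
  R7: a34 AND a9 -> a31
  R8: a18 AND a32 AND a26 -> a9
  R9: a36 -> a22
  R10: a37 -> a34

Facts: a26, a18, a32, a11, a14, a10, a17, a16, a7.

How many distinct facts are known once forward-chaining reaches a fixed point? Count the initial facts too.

Round 1 fires R4, R8, giving a37, a9.
Round 2 fires R10, giving a34.
Round 3 fires R6, R7, giving a27, a31.
Closure: {a10, a11, a14, a16, a17, a18, a26, a27, a31, a32, a34, a37, a7, a9} — 14 facts.

14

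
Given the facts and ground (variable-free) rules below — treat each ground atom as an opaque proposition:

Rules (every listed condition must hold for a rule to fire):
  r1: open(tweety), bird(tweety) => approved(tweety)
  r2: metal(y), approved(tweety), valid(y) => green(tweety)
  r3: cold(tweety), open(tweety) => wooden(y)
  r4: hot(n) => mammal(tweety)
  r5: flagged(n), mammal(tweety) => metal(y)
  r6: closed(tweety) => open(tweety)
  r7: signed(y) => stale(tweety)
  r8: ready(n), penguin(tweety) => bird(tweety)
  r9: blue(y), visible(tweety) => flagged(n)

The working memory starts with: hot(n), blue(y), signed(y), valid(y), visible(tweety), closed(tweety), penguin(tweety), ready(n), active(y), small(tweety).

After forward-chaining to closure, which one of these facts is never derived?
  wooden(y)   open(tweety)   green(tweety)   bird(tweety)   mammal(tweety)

wooden(y)

Round 1: r4 [hot(n) => mammal(tweety)]; r6 [closed(tweety) => open(tweety)]; r7 [signed(y) => stale(tweety)]; r8 [ready(n), penguin(tweety) => bird(tweety)]; r9 [blue(y), visible(tweety) => flagged(n)]. Adds mammal(tweety), open(tweety), stale(tweety), bird(tweety), flagged(n).
Round 2: r1 [open(tweety), bird(tweety) => approved(tweety)]; r5 [flagged(n), mammal(tweety) => metal(y)]. Adds approved(tweety), metal(y).
Round 3: r2 [metal(y), approved(tweety), valid(y) => green(tweety)]. Adds green(tweety).
Derived: bird(tweety) (round 1), mammal(tweety) (round 1), green(tweety) (round 3), open(tweety) (round 1). wooden(y) never appears in any round.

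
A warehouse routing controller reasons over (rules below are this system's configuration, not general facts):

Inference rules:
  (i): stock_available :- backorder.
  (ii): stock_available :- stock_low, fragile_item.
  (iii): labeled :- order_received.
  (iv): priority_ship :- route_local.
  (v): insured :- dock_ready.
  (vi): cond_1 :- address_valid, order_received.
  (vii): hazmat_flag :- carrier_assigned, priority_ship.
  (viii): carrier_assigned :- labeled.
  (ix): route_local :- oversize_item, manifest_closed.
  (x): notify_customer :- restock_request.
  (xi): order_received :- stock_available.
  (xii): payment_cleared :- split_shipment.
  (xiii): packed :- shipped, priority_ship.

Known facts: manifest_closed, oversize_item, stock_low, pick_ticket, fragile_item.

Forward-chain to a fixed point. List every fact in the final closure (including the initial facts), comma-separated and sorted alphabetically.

carrier_assigned, fragile_item, hazmat_flag, labeled, manifest_closed, order_received, oversize_item, pick_ticket, priority_ship, route_local, stock_available, stock_low

Round 1: (ii) [stock_available :- stock_low, fragile_item.]; (ix) [route_local :- oversize_item, manifest_closed.]. New: stock_available, route_local.
Round 2: (iv) [priority_ship :- route_local.]; (xi) [order_received :- stock_available.]. New: priority_ship, order_received.
Round 3: (iii) [labeled :- order_received.]. New: labeled.
Round 4: (viii) [carrier_assigned :- labeled.]. New: carrier_assigned.
Round 5: (vii) [hazmat_flag :- carrier_assigned, priority_ship.]. New: hazmat_flag.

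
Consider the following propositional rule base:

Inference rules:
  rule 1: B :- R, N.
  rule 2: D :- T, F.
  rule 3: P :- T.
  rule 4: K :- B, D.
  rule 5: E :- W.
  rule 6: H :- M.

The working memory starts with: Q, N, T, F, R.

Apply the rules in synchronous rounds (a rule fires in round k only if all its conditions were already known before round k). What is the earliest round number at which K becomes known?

2

Round 1: rule 1 [B :- R, N.]; rule 2 [D :- T, F.]; rule 3 [P :- T.]. Adds B, D, P.
Round 2: rule 4 [K :- B, D.]. Adds K.
K first appears in round 2.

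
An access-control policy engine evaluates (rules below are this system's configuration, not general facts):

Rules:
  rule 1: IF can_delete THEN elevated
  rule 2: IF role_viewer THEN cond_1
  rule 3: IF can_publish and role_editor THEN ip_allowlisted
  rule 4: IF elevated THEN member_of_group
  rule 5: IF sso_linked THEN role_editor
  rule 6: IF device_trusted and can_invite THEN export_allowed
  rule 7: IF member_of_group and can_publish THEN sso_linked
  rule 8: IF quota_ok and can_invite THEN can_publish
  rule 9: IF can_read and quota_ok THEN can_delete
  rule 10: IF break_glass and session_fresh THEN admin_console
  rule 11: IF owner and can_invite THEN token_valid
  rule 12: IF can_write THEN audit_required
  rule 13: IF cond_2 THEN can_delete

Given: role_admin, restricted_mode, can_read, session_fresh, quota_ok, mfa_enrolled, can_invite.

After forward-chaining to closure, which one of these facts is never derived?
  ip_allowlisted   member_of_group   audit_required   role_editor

audit_required

Round 1: rule 8 [IF quota_ok and can_invite THEN can_publish]; rule 9 [IF can_read and quota_ok THEN can_delete]. New: can_publish, can_delete.
Round 2: rule 1 [IF can_delete THEN elevated]. New: elevated.
Round 3: rule 4 [IF elevated THEN member_of_group]. New: member_of_group.
Round 4: rule 7 [IF member_of_group and can_publish THEN sso_linked]. New: sso_linked.
Round 5: rule 5 [IF sso_linked THEN role_editor]. New: role_editor.
Round 6: rule 3 [IF can_publish and role_editor THEN ip_allowlisted]. New: ip_allowlisted.
Derived: ip_allowlisted (round 6), member_of_group (round 3), role_editor (round 5). audit_required never appears in any round.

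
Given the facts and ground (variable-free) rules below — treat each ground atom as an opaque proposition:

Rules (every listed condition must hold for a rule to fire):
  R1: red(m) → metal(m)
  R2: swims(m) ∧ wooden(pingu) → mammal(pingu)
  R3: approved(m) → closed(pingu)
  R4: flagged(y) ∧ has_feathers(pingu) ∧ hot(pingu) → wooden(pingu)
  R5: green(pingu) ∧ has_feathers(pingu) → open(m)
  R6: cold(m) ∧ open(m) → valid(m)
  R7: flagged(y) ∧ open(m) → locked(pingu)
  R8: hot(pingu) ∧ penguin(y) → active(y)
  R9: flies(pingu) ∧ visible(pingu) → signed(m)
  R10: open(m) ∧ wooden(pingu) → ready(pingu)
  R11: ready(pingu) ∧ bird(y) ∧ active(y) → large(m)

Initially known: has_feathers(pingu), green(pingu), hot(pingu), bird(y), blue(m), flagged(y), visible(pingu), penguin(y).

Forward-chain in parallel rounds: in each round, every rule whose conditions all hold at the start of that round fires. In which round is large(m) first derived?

3

Round 1 fires R4, R5, R8, giving wooden(pingu), open(m), active(y).
Round 2 fires R7, R10, giving locked(pingu), ready(pingu).
Round 3 fires R11, giving large(m).
large(m) first appears in round 3.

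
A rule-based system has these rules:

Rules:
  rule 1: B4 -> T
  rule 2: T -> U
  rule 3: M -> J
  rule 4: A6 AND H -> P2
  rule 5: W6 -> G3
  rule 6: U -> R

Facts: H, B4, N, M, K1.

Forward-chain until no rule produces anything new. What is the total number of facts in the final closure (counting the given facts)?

9

Round 1 — rule 1, rule 3, derive T, J.
Round 2 — rule 2, derive U.
Round 3 — rule 6, derive R.
Closure: {B4, H, J, K1, M, N, R, T, U} — 9 facts.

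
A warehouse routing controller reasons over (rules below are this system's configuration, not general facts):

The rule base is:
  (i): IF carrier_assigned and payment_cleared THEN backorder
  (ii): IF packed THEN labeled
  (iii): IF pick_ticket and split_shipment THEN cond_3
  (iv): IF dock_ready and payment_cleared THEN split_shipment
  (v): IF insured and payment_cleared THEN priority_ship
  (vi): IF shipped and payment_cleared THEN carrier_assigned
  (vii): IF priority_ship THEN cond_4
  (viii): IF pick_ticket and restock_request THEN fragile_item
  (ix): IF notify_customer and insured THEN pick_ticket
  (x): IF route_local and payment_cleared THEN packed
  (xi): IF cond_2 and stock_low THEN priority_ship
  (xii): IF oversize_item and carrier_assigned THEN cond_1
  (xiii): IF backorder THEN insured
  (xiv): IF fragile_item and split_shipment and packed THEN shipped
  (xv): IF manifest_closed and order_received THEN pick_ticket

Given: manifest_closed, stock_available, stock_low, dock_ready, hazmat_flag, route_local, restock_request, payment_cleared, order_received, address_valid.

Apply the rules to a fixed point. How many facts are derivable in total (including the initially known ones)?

Round 1: (iv) [IF dock_ready and payment_cleared THEN split_shipment]; (x) [IF route_local and payment_cleared THEN packed]; (xv) [IF manifest_closed and order_received THEN pick_ticket]. New: split_shipment, packed, pick_ticket.
Round 2: (ii) [IF packed THEN labeled]; (iii) [IF pick_ticket and split_shipment THEN cond_3]; (viii) [IF pick_ticket and restock_request THEN fragile_item]. New: labeled, cond_3, fragile_item.
Round 3: (xiv) [IF fragile_item and split_shipment and packed THEN shipped]. New: shipped.
Round 4: (vi) [IF shipped and payment_cleared THEN carrier_assigned]. New: carrier_assigned.
Round 5: (i) [IF carrier_assigned and payment_cleared THEN backorder]. New: backorder.
Round 6: (xiii) [IF backorder THEN insured]. New: insured.
Round 7: (v) [IF insured and payment_cleared THEN priority_ship]. New: priority_ship.
Round 8: (vii) [IF priority_ship THEN cond_4]. New: cond_4.
Closure: {address_valid, backorder, carrier_assigned, cond_3, cond_4, dock_ready, fragile_item, hazmat_flag, insured, labeled, manifest_closed, order_received, packed, payment_cleared, pick_ticket, priority_ship, restock_request, route_local, shipped, split_shipment, stock_available, stock_low} — 22 facts.

22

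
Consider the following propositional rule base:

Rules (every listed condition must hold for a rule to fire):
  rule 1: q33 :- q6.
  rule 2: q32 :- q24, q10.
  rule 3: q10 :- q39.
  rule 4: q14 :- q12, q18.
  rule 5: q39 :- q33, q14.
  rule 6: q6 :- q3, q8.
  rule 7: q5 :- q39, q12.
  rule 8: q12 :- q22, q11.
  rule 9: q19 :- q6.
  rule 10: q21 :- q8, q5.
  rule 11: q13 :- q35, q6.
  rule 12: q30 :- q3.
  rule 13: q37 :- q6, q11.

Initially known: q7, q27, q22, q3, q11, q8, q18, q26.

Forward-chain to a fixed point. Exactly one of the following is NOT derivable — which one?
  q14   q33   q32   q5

q32

Round 1: rule 6 [q6 :- q3, q8.]; rule 8 [q12 :- q22, q11.]; rule 12 [q30 :- q3.]. Adds q6, q12, q30.
Round 2: rule 1 [q33 :- q6.]; rule 4 [q14 :- q12, q18.]; rule 9 [q19 :- q6.]; rule 13 [q37 :- q6, q11.]. Adds q33, q14, q19, q37.
Round 3: rule 5 [q39 :- q33, q14.]. Adds q39.
Round 4: rule 3 [q10 :- q39.]; rule 7 [q5 :- q39, q12.]. Adds q10, q5.
Round 5: rule 10 [q21 :- q8, q5.]. Adds q21.
Derived: q33 (round 2), q5 (round 4), q14 (round 2). q32 never appears in any round.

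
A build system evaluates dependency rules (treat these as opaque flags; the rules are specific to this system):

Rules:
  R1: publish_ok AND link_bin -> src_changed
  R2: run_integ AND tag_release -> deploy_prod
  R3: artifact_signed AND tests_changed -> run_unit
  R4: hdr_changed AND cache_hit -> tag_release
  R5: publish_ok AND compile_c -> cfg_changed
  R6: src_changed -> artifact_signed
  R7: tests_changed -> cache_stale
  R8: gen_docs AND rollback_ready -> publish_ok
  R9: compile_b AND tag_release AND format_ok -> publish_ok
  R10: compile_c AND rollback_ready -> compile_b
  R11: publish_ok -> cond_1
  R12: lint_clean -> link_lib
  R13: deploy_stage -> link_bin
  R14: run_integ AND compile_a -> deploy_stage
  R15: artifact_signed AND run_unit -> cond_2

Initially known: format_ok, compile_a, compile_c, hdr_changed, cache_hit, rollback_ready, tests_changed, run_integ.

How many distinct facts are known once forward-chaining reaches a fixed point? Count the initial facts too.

21

[1] R4 [hdr_changed AND cache_hit -> tag_release]; R7 [tests_changed -> cache_stale]; R10 [compile_c AND rollback_ready -> compile_b]; R14 [run_integ AND compile_a -> deploy_stage]. ⇒ new: tag_release, cache_stale, compile_b, deploy_stage.
[2] R2 [run_integ AND tag_release -> deploy_prod]; R9 [compile_b AND tag_release AND format_ok -> publish_ok]; R13 [deploy_stage -> link_bin]. ⇒ new: deploy_prod, publish_ok, link_bin.
[3] R1 [publish_ok AND link_bin -> src_changed]; R5 [publish_ok AND compile_c -> cfg_changed]; R11 [publish_ok -> cond_1]. ⇒ new: src_changed, cfg_changed, cond_1.
[4] R6 [src_changed -> artifact_signed]. ⇒ new: artifact_signed.
[5] R3 [artifact_signed AND tests_changed -> run_unit]. ⇒ new: run_unit.
[6] R15 [artifact_signed AND run_unit -> cond_2]. ⇒ new: cond_2.
Closure: {artifact_signed, cache_hit, cache_stale, cfg_changed, compile_a, compile_b, compile_c, cond_1, cond_2, deploy_prod, deploy_stage, format_ok, hdr_changed, link_bin, publish_ok, rollback_ready, run_integ, run_unit, src_changed, tag_release, tests_changed} — 21 facts.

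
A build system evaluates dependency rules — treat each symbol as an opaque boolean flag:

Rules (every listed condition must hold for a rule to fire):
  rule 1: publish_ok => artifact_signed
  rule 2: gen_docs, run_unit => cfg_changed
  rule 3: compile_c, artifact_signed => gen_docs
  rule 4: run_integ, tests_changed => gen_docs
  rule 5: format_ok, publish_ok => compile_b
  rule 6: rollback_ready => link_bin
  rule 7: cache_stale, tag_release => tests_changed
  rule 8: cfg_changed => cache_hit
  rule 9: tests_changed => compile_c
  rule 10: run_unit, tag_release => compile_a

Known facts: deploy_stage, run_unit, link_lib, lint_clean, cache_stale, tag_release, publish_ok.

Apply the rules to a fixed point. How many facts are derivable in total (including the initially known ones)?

Round 1 fires rule 1, rule 7, rule 10, giving artifact_signed, tests_changed, compile_a.
Round 2 fires rule 9, giving compile_c.
Round 3 fires rule 3, giving gen_docs.
Round 4 fires rule 2, giving cfg_changed.
Round 5 fires rule 8, giving cache_hit.
Closure: {artifact_signed, cache_hit, cache_stale, cfg_changed, compile_a, compile_c, deploy_stage, gen_docs, link_lib, lint_clean, publish_ok, run_unit, tag_release, tests_changed} — 14 facts.

14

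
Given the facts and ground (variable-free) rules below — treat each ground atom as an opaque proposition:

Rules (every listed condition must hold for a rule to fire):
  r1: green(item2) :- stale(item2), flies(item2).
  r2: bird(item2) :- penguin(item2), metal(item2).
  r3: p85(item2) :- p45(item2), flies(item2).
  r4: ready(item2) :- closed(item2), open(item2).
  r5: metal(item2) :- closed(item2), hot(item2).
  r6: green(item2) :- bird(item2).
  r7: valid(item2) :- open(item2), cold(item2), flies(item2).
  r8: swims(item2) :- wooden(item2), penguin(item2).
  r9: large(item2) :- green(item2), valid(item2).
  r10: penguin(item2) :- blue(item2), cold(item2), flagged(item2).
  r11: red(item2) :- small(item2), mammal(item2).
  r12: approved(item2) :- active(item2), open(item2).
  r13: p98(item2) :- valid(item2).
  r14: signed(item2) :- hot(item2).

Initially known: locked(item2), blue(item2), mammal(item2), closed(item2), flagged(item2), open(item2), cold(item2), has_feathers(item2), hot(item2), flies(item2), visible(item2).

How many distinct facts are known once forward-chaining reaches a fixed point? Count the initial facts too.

20

[1] r4 [ready(item2) :- closed(item2), open(item2).]; r5 [metal(item2) :- closed(item2), hot(item2).]; r7 [valid(item2) :- open(item2), cold(item2), flies(item2).]; r10 [penguin(item2) :- blue(item2), cold(item2), flagged(item2).]; r14 [signed(item2) :- hot(item2).]. ⇒ new: ready(item2), metal(item2), valid(item2), penguin(item2), signed(item2).
[2] r2 [bird(item2) :- penguin(item2), metal(item2).]; r13 [p98(item2) :- valid(item2).]. ⇒ new: bird(item2), p98(item2).
[3] r6 [green(item2) :- bird(item2).]. ⇒ new: green(item2).
[4] r9 [large(item2) :- green(item2), valid(item2).]. ⇒ new: large(item2).
Closure: {bird(item2), blue(item2), closed(item2), cold(item2), flagged(item2), flies(item2), green(item2), has_feathers(item2), hot(item2), large(item2), locked(item2), mammal(item2), metal(item2), open(item2), p98(item2), penguin(item2), ready(item2), signed(item2), valid(item2), visible(item2)} — 20 facts.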